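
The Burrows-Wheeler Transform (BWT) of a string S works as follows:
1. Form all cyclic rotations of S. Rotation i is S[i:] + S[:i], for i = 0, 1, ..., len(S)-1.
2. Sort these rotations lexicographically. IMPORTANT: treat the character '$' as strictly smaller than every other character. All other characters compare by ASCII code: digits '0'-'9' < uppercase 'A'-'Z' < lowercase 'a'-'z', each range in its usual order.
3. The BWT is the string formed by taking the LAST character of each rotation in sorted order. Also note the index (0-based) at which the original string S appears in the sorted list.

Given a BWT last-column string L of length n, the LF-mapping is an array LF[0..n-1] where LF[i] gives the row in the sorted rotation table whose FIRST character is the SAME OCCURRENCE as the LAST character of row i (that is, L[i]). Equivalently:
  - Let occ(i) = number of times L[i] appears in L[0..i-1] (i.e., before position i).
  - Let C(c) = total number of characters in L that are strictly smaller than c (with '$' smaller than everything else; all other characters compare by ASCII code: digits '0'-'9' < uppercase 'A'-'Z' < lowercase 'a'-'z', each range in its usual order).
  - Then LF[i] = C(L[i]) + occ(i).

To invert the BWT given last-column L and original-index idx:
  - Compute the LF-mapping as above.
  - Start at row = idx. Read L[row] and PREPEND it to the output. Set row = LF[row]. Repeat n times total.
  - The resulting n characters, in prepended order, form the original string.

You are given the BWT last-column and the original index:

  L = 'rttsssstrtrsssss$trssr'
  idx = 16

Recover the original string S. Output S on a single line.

Answer: stssrsssssstsrtrsrttr$

Derivation:
LF mapping: 1 17 18 6 7 8 9 19 2 20 3 10 11 12 13 14 0 21 4 15 16 5
Walk LF starting at row 16, prepending L[row]:
  step 1: row=16, L[16]='$', prepend. Next row=LF[16]=0
  step 2: row=0, L[0]='r', prepend. Next row=LF[0]=1
  step 3: row=1, L[1]='t', prepend. Next row=LF[1]=17
  step 4: row=17, L[17]='t', prepend. Next row=LF[17]=21
  step 5: row=21, L[21]='r', prepend. Next row=LF[21]=5
  step 6: row=5, L[5]='s', prepend. Next row=LF[5]=8
  step 7: row=8, L[8]='r', prepend. Next row=LF[8]=2
  step 8: row=2, L[2]='t', prepend. Next row=LF[2]=18
  step 9: row=18, L[18]='r', prepend. Next row=LF[18]=4
  step 10: row=4, L[4]='s', prepend. Next row=LF[4]=7
  step 11: row=7, L[7]='t', prepend. Next row=LF[7]=19
  step 12: row=19, L[19]='s', prepend. Next row=LF[19]=15
  step 13: row=15, L[15]='s', prepend. Next row=LF[15]=14
  step 14: row=14, L[14]='s', prepend. Next row=LF[14]=13
  step 15: row=13, L[13]='s', prepend. Next row=LF[13]=12
  step 16: row=12, L[12]='s', prepend. Next row=LF[12]=11
  step 17: row=11, L[11]='s', prepend. Next row=LF[11]=10
  step 18: row=10, L[10]='r', prepend. Next row=LF[10]=3
  step 19: row=3, L[3]='s', prepend. Next row=LF[3]=6
  step 20: row=6, L[6]='s', prepend. Next row=LF[6]=9
  step 21: row=9, L[9]='t', prepend. Next row=LF[9]=20
  step 22: row=20, L[20]='s', prepend. Next row=LF[20]=16
Reversed output: stssrsssssstsrtrsrttr$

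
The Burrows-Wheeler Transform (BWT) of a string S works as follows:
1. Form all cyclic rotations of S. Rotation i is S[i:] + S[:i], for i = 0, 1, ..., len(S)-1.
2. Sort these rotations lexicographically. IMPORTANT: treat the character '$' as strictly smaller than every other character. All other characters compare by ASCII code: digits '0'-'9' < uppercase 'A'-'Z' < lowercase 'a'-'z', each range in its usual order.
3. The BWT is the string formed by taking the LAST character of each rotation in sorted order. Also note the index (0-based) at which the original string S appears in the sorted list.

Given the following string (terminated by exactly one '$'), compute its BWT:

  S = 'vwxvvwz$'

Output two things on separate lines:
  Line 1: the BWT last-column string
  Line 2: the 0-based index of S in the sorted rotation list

All 8 rotations (rotation i = S[i:]+S[:i]):
  rot[0] = vwxvvwz$
  rot[1] = wxvvwz$v
  rot[2] = xvvwz$vw
  rot[3] = vvwz$vwx
  rot[4] = vwz$vwxv
  rot[5] = wz$vwxvv
  rot[6] = z$vwxvvw
  rot[7] = $vwxvvwz
Sorted (with $ < everything):
  sorted[0] = $vwxvvwz  (last char: 'z')
  sorted[1] = vvwz$vwx  (last char: 'x')
  sorted[2] = vwxvvwz$  (last char: '$')
  sorted[3] = vwz$vwxv  (last char: 'v')
  sorted[4] = wxvvwz$v  (last char: 'v')
  sorted[5] = wz$vwxvv  (last char: 'v')
  sorted[6] = xvvwz$vw  (last char: 'w')
  sorted[7] = z$vwxvvw  (last char: 'w')
Last column: zx$vvvww
Original string S is at sorted index 2

Answer: zx$vvvww
2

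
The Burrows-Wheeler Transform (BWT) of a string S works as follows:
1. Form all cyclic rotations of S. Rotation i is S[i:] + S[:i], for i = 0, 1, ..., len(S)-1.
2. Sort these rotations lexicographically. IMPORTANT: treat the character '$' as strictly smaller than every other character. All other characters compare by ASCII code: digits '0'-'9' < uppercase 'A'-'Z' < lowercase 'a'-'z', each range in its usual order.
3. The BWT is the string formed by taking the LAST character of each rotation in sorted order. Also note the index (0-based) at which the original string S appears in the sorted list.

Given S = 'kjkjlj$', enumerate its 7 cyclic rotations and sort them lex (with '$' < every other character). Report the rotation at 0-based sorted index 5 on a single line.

Answer: kjlj$kj

Derivation:
All 7 rotations (rotation i = S[i:]+S[:i]):
  rot[0] = kjkjlj$
  rot[1] = jkjlj$k
  rot[2] = kjlj$kj
  rot[3] = jlj$kjk
  rot[4] = lj$kjkj
  rot[5] = j$kjkjl
  rot[6] = $kjkjlj
Sorted (with $ < everything):
  sorted[0] = $kjkjlj
  sorted[1] = j$kjkjl
  sorted[2] = jkjlj$k
  sorted[3] = jlj$kjk
  sorted[4] = kjkjlj$
  sorted[5] = kjlj$kj
  sorted[6] = lj$kjkj
sorted[5] = kjlj$kj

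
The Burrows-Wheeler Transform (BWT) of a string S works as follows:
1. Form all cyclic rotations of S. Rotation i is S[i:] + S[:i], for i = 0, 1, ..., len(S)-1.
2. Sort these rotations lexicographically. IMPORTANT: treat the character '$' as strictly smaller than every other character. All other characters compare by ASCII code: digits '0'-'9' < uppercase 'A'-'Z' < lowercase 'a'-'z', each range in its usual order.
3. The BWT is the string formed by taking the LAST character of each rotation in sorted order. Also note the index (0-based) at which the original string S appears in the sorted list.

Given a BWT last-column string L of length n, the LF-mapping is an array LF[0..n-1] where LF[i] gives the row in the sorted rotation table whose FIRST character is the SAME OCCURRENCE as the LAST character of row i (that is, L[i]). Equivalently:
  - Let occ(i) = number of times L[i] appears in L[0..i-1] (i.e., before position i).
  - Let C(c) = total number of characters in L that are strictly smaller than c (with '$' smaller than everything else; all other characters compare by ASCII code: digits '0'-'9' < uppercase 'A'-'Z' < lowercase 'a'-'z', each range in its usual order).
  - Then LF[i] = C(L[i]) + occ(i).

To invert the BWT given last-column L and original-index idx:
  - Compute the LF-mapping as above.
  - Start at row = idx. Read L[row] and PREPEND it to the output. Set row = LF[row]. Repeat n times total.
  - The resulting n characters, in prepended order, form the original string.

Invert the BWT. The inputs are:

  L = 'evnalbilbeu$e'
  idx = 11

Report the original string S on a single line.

LF mapping: 4 12 10 1 8 2 7 9 3 5 11 0 6
Walk LF starting at row 11, prepending L[row]:
  step 1: row=11, L[11]='$', prepend. Next row=LF[11]=0
  step 2: row=0, L[0]='e', prepend. Next row=LF[0]=4
  step 3: row=4, L[4]='l', prepend. Next row=LF[4]=8
  step 4: row=8, L[8]='b', prepend. Next row=LF[8]=3
  step 5: row=3, L[3]='a', prepend. Next row=LF[3]=1
  step 6: row=1, L[1]='v', prepend. Next row=LF[1]=12
  step 7: row=12, L[12]='e', prepend. Next row=LF[12]=6
  step 8: row=6, L[6]='i', prepend. Next row=LF[6]=7
  step 9: row=7, L[7]='l', prepend. Next row=LF[7]=9
  step 10: row=9, L[9]='e', prepend. Next row=LF[9]=5
  step 11: row=5, L[5]='b', prepend. Next row=LF[5]=2
  step 12: row=2, L[2]='n', prepend. Next row=LF[2]=10
  step 13: row=10, L[10]='u', prepend. Next row=LF[10]=11
Reversed output: unbelievable$

Answer: unbelievable$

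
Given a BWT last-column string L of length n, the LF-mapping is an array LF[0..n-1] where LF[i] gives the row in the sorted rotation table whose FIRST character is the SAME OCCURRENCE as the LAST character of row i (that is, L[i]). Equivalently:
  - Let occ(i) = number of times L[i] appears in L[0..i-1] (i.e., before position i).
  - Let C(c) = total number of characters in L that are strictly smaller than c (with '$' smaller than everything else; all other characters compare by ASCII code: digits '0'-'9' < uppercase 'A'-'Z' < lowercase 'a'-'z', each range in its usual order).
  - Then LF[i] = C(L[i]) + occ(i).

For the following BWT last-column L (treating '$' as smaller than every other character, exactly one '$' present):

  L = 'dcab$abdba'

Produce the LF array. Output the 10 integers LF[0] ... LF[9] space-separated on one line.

Char counts: '$':1, 'a':3, 'b':3, 'c':1, 'd':2
C (first-col start): C('$')=0, C('a')=1, C('b')=4, C('c')=7, C('d')=8
L[0]='d': occ=0, LF[0]=C('d')+0=8+0=8
L[1]='c': occ=0, LF[1]=C('c')+0=7+0=7
L[2]='a': occ=0, LF[2]=C('a')+0=1+0=1
L[3]='b': occ=0, LF[3]=C('b')+0=4+0=4
L[4]='$': occ=0, LF[4]=C('$')+0=0+0=0
L[5]='a': occ=1, LF[5]=C('a')+1=1+1=2
L[6]='b': occ=1, LF[6]=C('b')+1=4+1=5
L[7]='d': occ=1, LF[7]=C('d')+1=8+1=9
L[8]='b': occ=2, LF[8]=C('b')+2=4+2=6
L[9]='a': occ=2, LF[9]=C('a')+2=1+2=3

Answer: 8 7 1 4 0 2 5 9 6 3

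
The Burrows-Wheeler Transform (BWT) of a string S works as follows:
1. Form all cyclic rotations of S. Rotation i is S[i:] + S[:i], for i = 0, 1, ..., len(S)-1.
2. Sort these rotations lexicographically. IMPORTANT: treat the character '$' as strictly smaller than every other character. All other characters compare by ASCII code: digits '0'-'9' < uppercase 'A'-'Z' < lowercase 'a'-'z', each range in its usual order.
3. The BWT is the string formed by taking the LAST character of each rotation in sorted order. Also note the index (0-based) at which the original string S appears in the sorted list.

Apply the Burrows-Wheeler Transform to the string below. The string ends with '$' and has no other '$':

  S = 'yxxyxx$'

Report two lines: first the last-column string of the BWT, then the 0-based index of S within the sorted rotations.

Answer: xxyyxx$
6

Derivation:
All 7 rotations (rotation i = S[i:]+S[:i]):
  rot[0] = yxxyxx$
  rot[1] = xxyxx$y
  rot[2] = xyxx$yx
  rot[3] = yxx$yxx
  rot[4] = xx$yxxy
  rot[5] = x$yxxyx
  rot[6] = $yxxyxx
Sorted (with $ < everything):
  sorted[0] = $yxxyxx  (last char: 'x')
  sorted[1] = x$yxxyx  (last char: 'x')
  sorted[2] = xx$yxxy  (last char: 'y')
  sorted[3] = xxyxx$y  (last char: 'y')
  sorted[4] = xyxx$yx  (last char: 'x')
  sorted[5] = yxx$yxx  (last char: 'x')
  sorted[6] = yxxyxx$  (last char: '$')
Last column: xxyyxx$
Original string S is at sorted index 6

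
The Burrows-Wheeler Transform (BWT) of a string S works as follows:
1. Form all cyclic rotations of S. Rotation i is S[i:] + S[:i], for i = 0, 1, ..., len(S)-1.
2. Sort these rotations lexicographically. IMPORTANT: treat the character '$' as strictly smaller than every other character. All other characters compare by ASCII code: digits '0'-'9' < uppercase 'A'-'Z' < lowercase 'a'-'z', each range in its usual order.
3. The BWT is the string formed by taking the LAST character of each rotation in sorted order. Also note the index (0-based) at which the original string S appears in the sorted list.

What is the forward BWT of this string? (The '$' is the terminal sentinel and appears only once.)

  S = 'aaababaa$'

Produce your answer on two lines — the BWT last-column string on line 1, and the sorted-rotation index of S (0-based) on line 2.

Answer: aab$abaaa
3

Derivation:
All 9 rotations (rotation i = S[i:]+S[:i]):
  rot[0] = aaababaa$
  rot[1] = aababaa$a
  rot[2] = ababaa$aa
  rot[3] = babaa$aaa
  rot[4] = abaa$aaab
  rot[5] = baa$aaaba
  rot[6] = aa$aaabab
  rot[7] = a$aaababa
  rot[8] = $aaababaa
Sorted (with $ < everything):
  sorted[0] = $aaababaa  (last char: 'a')
  sorted[1] = a$aaababa  (last char: 'a')
  sorted[2] = aa$aaabab  (last char: 'b')
  sorted[3] = aaababaa$  (last char: '$')
  sorted[4] = aababaa$a  (last char: 'a')
  sorted[5] = abaa$aaab  (last char: 'b')
  sorted[6] = ababaa$aa  (last char: 'a')
  sorted[7] = baa$aaaba  (last char: 'a')
  sorted[8] = babaa$aaa  (last char: 'a')
Last column: aab$abaaa
Original string S is at sorted index 3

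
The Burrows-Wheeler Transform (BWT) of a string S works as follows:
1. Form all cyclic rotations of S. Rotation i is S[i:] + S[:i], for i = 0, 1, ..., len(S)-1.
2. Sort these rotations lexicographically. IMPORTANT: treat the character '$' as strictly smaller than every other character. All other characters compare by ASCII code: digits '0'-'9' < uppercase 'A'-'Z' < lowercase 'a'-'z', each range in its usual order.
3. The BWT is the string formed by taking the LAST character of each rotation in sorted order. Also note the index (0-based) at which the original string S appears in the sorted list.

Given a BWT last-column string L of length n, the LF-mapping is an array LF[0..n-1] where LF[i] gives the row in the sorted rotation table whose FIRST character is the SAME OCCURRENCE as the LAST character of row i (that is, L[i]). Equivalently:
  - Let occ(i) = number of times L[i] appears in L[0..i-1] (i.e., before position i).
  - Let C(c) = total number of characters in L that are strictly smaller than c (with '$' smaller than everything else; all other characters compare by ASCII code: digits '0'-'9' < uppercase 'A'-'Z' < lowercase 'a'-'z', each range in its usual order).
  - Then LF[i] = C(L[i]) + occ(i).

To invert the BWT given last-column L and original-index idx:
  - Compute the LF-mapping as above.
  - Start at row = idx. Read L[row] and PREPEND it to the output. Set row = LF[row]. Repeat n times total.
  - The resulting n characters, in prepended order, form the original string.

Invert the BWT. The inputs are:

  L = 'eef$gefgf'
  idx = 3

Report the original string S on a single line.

Answer: effggfee$

Derivation:
LF mapping: 1 2 4 0 7 3 5 8 6
Walk LF starting at row 3, prepending L[row]:
  step 1: row=3, L[3]='$', prepend. Next row=LF[3]=0
  step 2: row=0, L[0]='e', prepend. Next row=LF[0]=1
  step 3: row=1, L[1]='e', prepend. Next row=LF[1]=2
  step 4: row=2, L[2]='f', prepend. Next row=LF[2]=4
  step 5: row=4, L[4]='g', prepend. Next row=LF[4]=7
  step 6: row=7, L[7]='g', prepend. Next row=LF[7]=8
  step 7: row=8, L[8]='f', prepend. Next row=LF[8]=6
  step 8: row=6, L[6]='f', prepend. Next row=LF[6]=5
  step 9: row=5, L[5]='e', prepend. Next row=LF[5]=3
Reversed output: effggfee$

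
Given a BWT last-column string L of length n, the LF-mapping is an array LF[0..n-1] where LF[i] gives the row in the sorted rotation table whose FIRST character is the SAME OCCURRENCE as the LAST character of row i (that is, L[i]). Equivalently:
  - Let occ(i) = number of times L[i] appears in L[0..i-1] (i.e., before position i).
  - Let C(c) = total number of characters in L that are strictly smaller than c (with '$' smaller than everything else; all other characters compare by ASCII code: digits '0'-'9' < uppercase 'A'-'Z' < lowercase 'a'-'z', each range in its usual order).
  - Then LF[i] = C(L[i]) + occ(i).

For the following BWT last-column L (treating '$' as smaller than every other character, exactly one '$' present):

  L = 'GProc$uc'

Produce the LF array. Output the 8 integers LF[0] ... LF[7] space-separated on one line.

Char counts: '$':1, 'G':1, 'P':1, 'c':2, 'o':1, 'r':1, 'u':1
C (first-col start): C('$')=0, C('G')=1, C('P')=2, C('c')=3, C('o')=5, C('r')=6, C('u')=7
L[0]='G': occ=0, LF[0]=C('G')+0=1+0=1
L[1]='P': occ=0, LF[1]=C('P')+0=2+0=2
L[2]='r': occ=0, LF[2]=C('r')+0=6+0=6
L[3]='o': occ=0, LF[3]=C('o')+0=5+0=5
L[4]='c': occ=0, LF[4]=C('c')+0=3+0=3
L[5]='$': occ=0, LF[5]=C('$')+0=0+0=0
L[6]='u': occ=0, LF[6]=C('u')+0=7+0=7
L[7]='c': occ=1, LF[7]=C('c')+1=3+1=4

Answer: 1 2 6 5 3 0 7 4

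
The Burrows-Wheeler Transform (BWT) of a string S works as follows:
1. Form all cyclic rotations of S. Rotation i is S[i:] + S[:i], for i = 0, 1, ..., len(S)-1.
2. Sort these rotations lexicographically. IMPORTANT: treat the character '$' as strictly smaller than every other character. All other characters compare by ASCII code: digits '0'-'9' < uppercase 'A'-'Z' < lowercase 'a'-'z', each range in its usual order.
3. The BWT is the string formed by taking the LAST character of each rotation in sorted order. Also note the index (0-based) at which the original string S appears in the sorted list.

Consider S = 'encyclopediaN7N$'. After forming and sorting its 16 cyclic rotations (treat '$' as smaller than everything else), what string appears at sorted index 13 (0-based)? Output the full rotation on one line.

All 16 rotations (rotation i = S[i:]+S[:i]):
  rot[0] = encyclopediaN7N$
  rot[1] = ncyclopediaN7N$e
  rot[2] = cyclopediaN7N$en
  rot[3] = yclopediaN7N$enc
  rot[4] = clopediaN7N$ency
  rot[5] = lopediaN7N$encyc
  rot[6] = opediaN7N$encycl
  rot[7] = pediaN7N$encyclo
  rot[8] = ediaN7N$encyclop
  rot[9] = diaN7N$encyclope
  rot[10] = iaN7N$encycloped
  rot[11] = aN7N$encyclopedi
  rot[12] = N7N$encyclopedia
  rot[13] = 7N$encyclopediaN
  rot[14] = N$encyclopediaN7
  rot[15] = $encyclopediaN7N
Sorted (with $ < everything):
  sorted[0] = $encyclopediaN7N
  sorted[1] = 7N$encyclopediaN
  sorted[2] = N$encyclopediaN7
  sorted[3] = N7N$encyclopedia
  sorted[4] = aN7N$encyclopedi
  sorted[5] = clopediaN7N$ency
  sorted[6] = cyclopediaN7N$en
  sorted[7] = diaN7N$encyclope
  sorted[8] = ediaN7N$encyclop
  sorted[9] = encyclopediaN7N$
  sorted[10] = iaN7N$encycloped
  sorted[11] = lopediaN7N$encyc
  sorted[12] = ncyclopediaN7N$e
  sorted[13] = opediaN7N$encycl
  sorted[14] = pediaN7N$encyclo
  sorted[15] = yclopediaN7N$enc
sorted[13] = opediaN7N$encycl

Answer: opediaN7N$encycl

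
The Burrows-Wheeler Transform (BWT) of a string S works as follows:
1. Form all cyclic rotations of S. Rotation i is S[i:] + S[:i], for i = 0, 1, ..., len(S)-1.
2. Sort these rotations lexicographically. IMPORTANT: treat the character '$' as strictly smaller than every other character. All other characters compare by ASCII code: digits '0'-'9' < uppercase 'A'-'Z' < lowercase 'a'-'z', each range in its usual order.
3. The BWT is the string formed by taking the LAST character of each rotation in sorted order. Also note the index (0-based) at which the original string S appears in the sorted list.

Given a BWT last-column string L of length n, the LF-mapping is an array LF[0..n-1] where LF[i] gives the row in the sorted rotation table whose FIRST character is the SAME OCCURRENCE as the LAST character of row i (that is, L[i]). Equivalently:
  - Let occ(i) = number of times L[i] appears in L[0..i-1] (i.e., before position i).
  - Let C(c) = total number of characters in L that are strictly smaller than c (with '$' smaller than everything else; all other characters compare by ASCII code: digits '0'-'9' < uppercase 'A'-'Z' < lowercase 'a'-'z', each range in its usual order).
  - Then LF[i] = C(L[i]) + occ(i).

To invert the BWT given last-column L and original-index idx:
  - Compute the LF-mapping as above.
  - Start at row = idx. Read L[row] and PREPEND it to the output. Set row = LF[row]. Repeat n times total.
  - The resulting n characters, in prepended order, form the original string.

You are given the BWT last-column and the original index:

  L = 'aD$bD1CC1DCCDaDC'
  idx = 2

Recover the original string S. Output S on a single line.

Answer: 1D1CDDCCbCCDDaa$

Derivation:
LF mapping: 13 8 0 15 9 1 3 4 2 10 5 6 11 14 12 7
Walk LF starting at row 2, prepending L[row]:
  step 1: row=2, L[2]='$', prepend. Next row=LF[2]=0
  step 2: row=0, L[0]='a', prepend. Next row=LF[0]=13
  step 3: row=13, L[13]='a', prepend. Next row=LF[13]=14
  step 4: row=14, L[14]='D', prepend. Next row=LF[14]=12
  step 5: row=12, L[12]='D', prepend. Next row=LF[12]=11
  step 6: row=11, L[11]='C', prepend. Next row=LF[11]=6
  step 7: row=6, L[6]='C', prepend. Next row=LF[6]=3
  step 8: row=3, L[3]='b', prepend. Next row=LF[3]=15
  step 9: row=15, L[15]='C', prepend. Next row=LF[15]=7
  step 10: row=7, L[7]='C', prepend. Next row=LF[7]=4
  step 11: row=4, L[4]='D', prepend. Next row=LF[4]=9
  step 12: row=9, L[9]='D', prepend. Next row=LF[9]=10
  step 13: row=10, L[10]='C', prepend. Next row=LF[10]=5
  step 14: row=5, L[5]='1', prepend. Next row=LF[5]=1
  step 15: row=1, L[1]='D', prepend. Next row=LF[1]=8
  step 16: row=8, L[8]='1', prepend. Next row=LF[8]=2
Reversed output: 1D1CDDCCbCCDDaa$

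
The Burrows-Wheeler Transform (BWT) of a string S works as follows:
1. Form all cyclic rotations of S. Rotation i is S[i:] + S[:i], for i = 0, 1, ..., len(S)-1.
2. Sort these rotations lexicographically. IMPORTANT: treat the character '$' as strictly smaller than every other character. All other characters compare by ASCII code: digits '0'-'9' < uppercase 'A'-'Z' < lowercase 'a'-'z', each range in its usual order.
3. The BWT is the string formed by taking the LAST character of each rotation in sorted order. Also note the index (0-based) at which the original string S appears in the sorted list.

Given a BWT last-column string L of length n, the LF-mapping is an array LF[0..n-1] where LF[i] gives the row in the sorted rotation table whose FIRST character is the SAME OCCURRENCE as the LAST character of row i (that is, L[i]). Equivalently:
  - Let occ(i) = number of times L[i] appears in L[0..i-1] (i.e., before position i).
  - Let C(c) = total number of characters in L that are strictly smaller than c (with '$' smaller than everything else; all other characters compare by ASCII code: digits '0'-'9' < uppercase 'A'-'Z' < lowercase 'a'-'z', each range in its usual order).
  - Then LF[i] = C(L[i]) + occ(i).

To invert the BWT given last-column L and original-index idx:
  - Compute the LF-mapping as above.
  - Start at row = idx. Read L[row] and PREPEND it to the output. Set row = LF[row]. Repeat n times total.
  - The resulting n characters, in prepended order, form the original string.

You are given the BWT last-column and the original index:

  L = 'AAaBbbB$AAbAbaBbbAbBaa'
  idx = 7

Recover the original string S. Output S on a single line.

Answer: BABAbBbbABabbaabbAaAA$

Derivation:
LF mapping: 1 2 11 7 15 16 8 0 3 4 17 5 18 12 9 19 20 6 21 10 13 14
Walk LF starting at row 7, prepending L[row]:
  step 1: row=7, L[7]='$', prepend. Next row=LF[7]=0
  step 2: row=0, L[0]='A', prepend. Next row=LF[0]=1
  step 3: row=1, L[1]='A', prepend. Next row=LF[1]=2
  step 4: row=2, L[2]='a', prepend. Next row=LF[2]=11
  step 5: row=11, L[11]='A', prepend. Next row=LF[11]=5
  step 6: row=5, L[5]='b', prepend. Next row=LF[5]=16
  step 7: row=16, L[16]='b', prepend. Next row=LF[16]=20
  step 8: row=20, L[20]='a', prepend. Next row=LF[20]=13
  step 9: row=13, L[13]='a', prepend. Next row=LF[13]=12
  step 10: row=12, L[12]='b', prepend. Next row=LF[12]=18
  step 11: row=18, L[18]='b', prepend. Next row=LF[18]=21
  step 12: row=21, L[21]='a', prepend. Next row=LF[21]=14
  step 13: row=14, L[14]='B', prepend. Next row=LF[14]=9
  step 14: row=9, L[9]='A', prepend. Next row=LF[9]=4
  step 15: row=4, L[4]='b', prepend. Next row=LF[4]=15
  step 16: row=15, L[15]='b', prepend. Next row=LF[15]=19
  step 17: row=19, L[19]='B', prepend. Next row=LF[19]=10
  step 18: row=10, L[10]='b', prepend. Next row=LF[10]=17
  step 19: row=17, L[17]='A', prepend. Next row=LF[17]=6
  step 20: row=6, L[6]='B', prepend. Next row=LF[6]=8
  step 21: row=8, L[8]='A', prepend. Next row=LF[8]=3
  step 22: row=3, L[3]='B', prepend. Next row=LF[3]=7
Reversed output: BABAbBbbABabbaabbAaAA$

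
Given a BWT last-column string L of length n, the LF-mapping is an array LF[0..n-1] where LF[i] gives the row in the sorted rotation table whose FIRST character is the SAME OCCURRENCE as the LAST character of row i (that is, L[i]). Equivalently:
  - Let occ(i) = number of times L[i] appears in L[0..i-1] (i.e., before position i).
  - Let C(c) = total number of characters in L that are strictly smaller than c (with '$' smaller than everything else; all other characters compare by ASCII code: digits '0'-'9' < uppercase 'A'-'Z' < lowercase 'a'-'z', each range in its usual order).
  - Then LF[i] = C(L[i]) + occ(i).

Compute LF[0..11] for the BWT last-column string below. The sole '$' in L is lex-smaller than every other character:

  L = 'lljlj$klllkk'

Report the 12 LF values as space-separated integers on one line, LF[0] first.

Answer: 6 7 1 8 2 0 3 9 10 11 4 5

Derivation:
Char counts: '$':1, 'j':2, 'k':3, 'l':6
C (first-col start): C('$')=0, C('j')=1, C('k')=3, C('l')=6
L[0]='l': occ=0, LF[0]=C('l')+0=6+0=6
L[1]='l': occ=1, LF[1]=C('l')+1=6+1=7
L[2]='j': occ=0, LF[2]=C('j')+0=1+0=1
L[3]='l': occ=2, LF[3]=C('l')+2=6+2=8
L[4]='j': occ=1, LF[4]=C('j')+1=1+1=2
L[5]='$': occ=0, LF[5]=C('$')+0=0+0=0
L[6]='k': occ=0, LF[6]=C('k')+0=3+0=3
L[7]='l': occ=3, LF[7]=C('l')+3=6+3=9
L[8]='l': occ=4, LF[8]=C('l')+4=6+4=10
L[9]='l': occ=5, LF[9]=C('l')+5=6+5=11
L[10]='k': occ=1, LF[10]=C('k')+1=3+1=4
L[11]='k': occ=2, LF[11]=C('k')+2=3+2=5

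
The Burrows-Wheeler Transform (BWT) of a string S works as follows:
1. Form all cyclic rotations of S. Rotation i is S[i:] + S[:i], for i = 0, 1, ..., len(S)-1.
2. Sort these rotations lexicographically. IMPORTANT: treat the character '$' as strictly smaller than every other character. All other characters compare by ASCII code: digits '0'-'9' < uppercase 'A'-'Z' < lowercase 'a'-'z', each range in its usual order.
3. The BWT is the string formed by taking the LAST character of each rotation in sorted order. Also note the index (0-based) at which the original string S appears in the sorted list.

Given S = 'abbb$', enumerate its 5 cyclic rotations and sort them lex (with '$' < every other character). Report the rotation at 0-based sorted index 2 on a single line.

All 5 rotations (rotation i = S[i:]+S[:i]):
  rot[0] = abbb$
  rot[1] = bbb$a
  rot[2] = bb$ab
  rot[3] = b$abb
  rot[4] = $abbb
Sorted (with $ < everything):
  sorted[0] = $abbb
  sorted[1] = abbb$
  sorted[2] = b$abb
  sorted[3] = bb$ab
  sorted[4] = bbb$a
sorted[2] = b$abb

Answer: b$abb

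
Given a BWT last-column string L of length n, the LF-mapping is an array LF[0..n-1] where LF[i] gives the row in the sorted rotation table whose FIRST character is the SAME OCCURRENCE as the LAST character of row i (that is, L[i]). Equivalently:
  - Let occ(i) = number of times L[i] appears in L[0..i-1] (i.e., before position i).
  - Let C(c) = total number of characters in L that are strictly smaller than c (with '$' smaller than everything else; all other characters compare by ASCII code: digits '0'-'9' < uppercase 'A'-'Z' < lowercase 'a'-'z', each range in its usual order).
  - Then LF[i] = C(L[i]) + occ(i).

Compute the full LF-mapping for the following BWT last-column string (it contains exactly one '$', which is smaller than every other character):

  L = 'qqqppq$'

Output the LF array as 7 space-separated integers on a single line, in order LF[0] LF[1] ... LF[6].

Answer: 3 4 5 1 2 6 0

Derivation:
Char counts: '$':1, 'p':2, 'q':4
C (first-col start): C('$')=0, C('p')=1, C('q')=3
L[0]='q': occ=0, LF[0]=C('q')+0=3+0=3
L[1]='q': occ=1, LF[1]=C('q')+1=3+1=4
L[2]='q': occ=2, LF[2]=C('q')+2=3+2=5
L[3]='p': occ=0, LF[3]=C('p')+0=1+0=1
L[4]='p': occ=1, LF[4]=C('p')+1=1+1=2
L[5]='q': occ=3, LF[5]=C('q')+3=3+3=6
L[6]='$': occ=0, LF[6]=C('$')+0=0+0=0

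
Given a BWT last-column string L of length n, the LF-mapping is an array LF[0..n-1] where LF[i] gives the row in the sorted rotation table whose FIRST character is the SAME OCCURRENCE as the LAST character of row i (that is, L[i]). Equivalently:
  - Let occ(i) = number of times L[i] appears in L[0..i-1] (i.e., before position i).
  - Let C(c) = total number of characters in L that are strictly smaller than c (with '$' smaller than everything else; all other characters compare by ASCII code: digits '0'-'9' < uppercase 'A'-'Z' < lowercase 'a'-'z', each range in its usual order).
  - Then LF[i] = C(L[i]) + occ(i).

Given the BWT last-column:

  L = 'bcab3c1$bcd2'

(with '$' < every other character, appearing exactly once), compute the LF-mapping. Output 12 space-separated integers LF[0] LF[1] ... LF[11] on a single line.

Answer: 5 8 4 6 3 9 1 0 7 10 11 2

Derivation:
Char counts: '$':1, '1':1, '2':1, '3':1, 'a':1, 'b':3, 'c':3, 'd':1
C (first-col start): C('$')=0, C('1')=1, C('2')=2, C('3')=3, C('a')=4, C('b')=5, C('c')=8, C('d')=11
L[0]='b': occ=0, LF[0]=C('b')+0=5+0=5
L[1]='c': occ=0, LF[1]=C('c')+0=8+0=8
L[2]='a': occ=0, LF[2]=C('a')+0=4+0=4
L[3]='b': occ=1, LF[3]=C('b')+1=5+1=6
L[4]='3': occ=0, LF[4]=C('3')+0=3+0=3
L[5]='c': occ=1, LF[5]=C('c')+1=8+1=9
L[6]='1': occ=0, LF[6]=C('1')+0=1+0=1
L[7]='$': occ=0, LF[7]=C('$')+0=0+0=0
L[8]='b': occ=2, LF[8]=C('b')+2=5+2=7
L[9]='c': occ=2, LF[9]=C('c')+2=8+2=10
L[10]='d': occ=0, LF[10]=C('d')+0=11+0=11
L[11]='2': occ=0, LF[11]=C('2')+0=2+0=2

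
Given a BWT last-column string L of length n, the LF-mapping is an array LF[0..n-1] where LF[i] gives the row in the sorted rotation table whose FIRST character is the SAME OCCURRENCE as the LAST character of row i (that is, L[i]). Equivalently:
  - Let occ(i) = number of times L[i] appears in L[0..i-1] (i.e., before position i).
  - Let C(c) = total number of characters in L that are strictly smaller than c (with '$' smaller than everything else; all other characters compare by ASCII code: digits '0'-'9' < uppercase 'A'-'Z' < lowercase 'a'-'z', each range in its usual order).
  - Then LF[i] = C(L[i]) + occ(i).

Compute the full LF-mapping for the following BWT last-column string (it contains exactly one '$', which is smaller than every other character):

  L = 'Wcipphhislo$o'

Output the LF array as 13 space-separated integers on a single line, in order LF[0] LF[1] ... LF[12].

Answer: 1 2 5 10 11 3 4 6 12 7 8 0 9

Derivation:
Char counts: '$':1, 'W':1, 'c':1, 'h':2, 'i':2, 'l':1, 'o':2, 'p':2, 's':1
C (first-col start): C('$')=0, C('W')=1, C('c')=2, C('h')=3, C('i')=5, C('l')=7, C('o')=8, C('p')=10, C('s')=12
L[0]='W': occ=0, LF[0]=C('W')+0=1+0=1
L[1]='c': occ=0, LF[1]=C('c')+0=2+0=2
L[2]='i': occ=0, LF[2]=C('i')+0=5+0=5
L[3]='p': occ=0, LF[3]=C('p')+0=10+0=10
L[4]='p': occ=1, LF[4]=C('p')+1=10+1=11
L[5]='h': occ=0, LF[5]=C('h')+0=3+0=3
L[6]='h': occ=1, LF[6]=C('h')+1=3+1=4
L[7]='i': occ=1, LF[7]=C('i')+1=5+1=6
L[8]='s': occ=0, LF[8]=C('s')+0=12+0=12
L[9]='l': occ=0, LF[9]=C('l')+0=7+0=7
L[10]='o': occ=0, LF[10]=C('o')+0=8+0=8
L[11]='$': occ=0, LF[11]=C('$')+0=0+0=0
L[12]='o': occ=1, LF[12]=C('o')+1=8+1=9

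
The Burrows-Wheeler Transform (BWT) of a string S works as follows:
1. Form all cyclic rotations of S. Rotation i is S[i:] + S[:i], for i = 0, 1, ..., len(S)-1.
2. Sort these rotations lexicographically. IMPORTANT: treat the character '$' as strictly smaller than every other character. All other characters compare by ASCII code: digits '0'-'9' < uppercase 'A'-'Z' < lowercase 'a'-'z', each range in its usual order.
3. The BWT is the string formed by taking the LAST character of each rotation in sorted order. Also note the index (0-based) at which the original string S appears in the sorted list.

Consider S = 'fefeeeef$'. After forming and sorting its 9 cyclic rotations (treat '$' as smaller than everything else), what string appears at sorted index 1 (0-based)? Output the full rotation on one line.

All 9 rotations (rotation i = S[i:]+S[:i]):
  rot[0] = fefeeeef$
  rot[1] = efeeeef$f
  rot[2] = feeeef$fe
  rot[3] = eeeef$fef
  rot[4] = eeef$fefe
  rot[5] = eef$fefee
  rot[6] = ef$fefeee
  rot[7] = f$fefeeee
  rot[8] = $fefeeeef
Sorted (with $ < everything):
  sorted[0] = $fefeeeef
  sorted[1] = eeeef$fef
  sorted[2] = eeef$fefe
  sorted[3] = eef$fefee
  sorted[4] = ef$fefeee
  sorted[5] = efeeeef$f
  sorted[6] = f$fefeeee
  sorted[7] = feeeef$fe
  sorted[8] = fefeeeef$
sorted[1] = eeeef$fef

Answer: eeeef$fef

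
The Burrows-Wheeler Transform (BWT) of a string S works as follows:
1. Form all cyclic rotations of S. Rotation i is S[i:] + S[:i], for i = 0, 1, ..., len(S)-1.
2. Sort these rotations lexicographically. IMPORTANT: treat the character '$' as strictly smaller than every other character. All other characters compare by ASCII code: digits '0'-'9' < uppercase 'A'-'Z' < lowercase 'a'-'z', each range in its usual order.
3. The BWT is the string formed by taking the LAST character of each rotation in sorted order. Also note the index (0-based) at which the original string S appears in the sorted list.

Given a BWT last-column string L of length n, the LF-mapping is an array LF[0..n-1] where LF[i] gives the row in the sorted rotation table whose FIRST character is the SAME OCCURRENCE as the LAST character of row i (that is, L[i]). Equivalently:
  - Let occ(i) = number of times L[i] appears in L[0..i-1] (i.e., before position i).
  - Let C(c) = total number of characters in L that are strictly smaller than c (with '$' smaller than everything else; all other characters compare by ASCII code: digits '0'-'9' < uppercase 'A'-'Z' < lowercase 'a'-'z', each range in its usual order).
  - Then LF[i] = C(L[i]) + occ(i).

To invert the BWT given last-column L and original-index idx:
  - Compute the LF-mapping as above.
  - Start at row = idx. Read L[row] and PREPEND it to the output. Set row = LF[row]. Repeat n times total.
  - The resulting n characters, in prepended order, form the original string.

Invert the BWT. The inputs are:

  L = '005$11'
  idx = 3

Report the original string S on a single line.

Answer: 11500$

Derivation:
LF mapping: 1 2 5 0 3 4
Walk LF starting at row 3, prepending L[row]:
  step 1: row=3, L[3]='$', prepend. Next row=LF[3]=0
  step 2: row=0, L[0]='0', prepend. Next row=LF[0]=1
  step 3: row=1, L[1]='0', prepend. Next row=LF[1]=2
  step 4: row=2, L[2]='5', prepend. Next row=LF[2]=5
  step 5: row=5, L[5]='1', prepend. Next row=LF[5]=4
  step 6: row=4, L[4]='1', prepend. Next row=LF[4]=3
Reversed output: 11500$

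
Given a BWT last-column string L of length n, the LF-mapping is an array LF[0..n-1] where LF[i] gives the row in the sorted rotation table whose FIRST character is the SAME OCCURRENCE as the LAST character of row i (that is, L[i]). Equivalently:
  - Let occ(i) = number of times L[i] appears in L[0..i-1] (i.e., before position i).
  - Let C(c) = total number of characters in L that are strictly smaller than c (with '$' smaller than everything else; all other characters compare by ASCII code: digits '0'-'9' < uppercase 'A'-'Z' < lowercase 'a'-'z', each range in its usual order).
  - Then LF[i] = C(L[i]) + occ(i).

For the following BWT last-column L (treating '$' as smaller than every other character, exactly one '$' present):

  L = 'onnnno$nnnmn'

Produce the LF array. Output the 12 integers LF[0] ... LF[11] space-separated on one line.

Answer: 10 2 3 4 5 11 0 6 7 8 1 9

Derivation:
Char counts: '$':1, 'm':1, 'n':8, 'o':2
C (first-col start): C('$')=0, C('m')=1, C('n')=2, C('o')=10
L[0]='o': occ=0, LF[0]=C('o')+0=10+0=10
L[1]='n': occ=0, LF[1]=C('n')+0=2+0=2
L[2]='n': occ=1, LF[2]=C('n')+1=2+1=3
L[3]='n': occ=2, LF[3]=C('n')+2=2+2=4
L[4]='n': occ=3, LF[4]=C('n')+3=2+3=5
L[5]='o': occ=1, LF[5]=C('o')+1=10+1=11
L[6]='$': occ=0, LF[6]=C('$')+0=0+0=0
L[7]='n': occ=4, LF[7]=C('n')+4=2+4=6
L[8]='n': occ=5, LF[8]=C('n')+5=2+5=7
L[9]='n': occ=6, LF[9]=C('n')+6=2+6=8
L[10]='m': occ=0, LF[10]=C('m')+0=1+0=1
L[11]='n': occ=7, LF[11]=C('n')+7=2+7=9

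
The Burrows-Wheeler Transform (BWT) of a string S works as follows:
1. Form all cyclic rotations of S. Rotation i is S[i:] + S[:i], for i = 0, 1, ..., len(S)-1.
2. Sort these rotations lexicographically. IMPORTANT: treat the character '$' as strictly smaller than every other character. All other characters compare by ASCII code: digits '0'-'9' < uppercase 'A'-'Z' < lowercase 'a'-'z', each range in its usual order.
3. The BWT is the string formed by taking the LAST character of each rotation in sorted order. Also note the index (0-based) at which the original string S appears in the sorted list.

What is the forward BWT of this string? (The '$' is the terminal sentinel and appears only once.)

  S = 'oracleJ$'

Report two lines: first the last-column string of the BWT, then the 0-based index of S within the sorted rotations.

Answer: Jeralc$o
6

Derivation:
All 8 rotations (rotation i = S[i:]+S[:i]):
  rot[0] = oracleJ$
  rot[1] = racleJ$o
  rot[2] = acleJ$or
  rot[3] = cleJ$ora
  rot[4] = leJ$orac
  rot[5] = eJ$oracl
  rot[6] = J$oracle
  rot[7] = $oracleJ
Sorted (with $ < everything):
  sorted[0] = $oracleJ  (last char: 'J')
  sorted[1] = J$oracle  (last char: 'e')
  sorted[2] = acleJ$or  (last char: 'r')
  sorted[3] = cleJ$ora  (last char: 'a')
  sorted[4] = eJ$oracl  (last char: 'l')
  sorted[5] = leJ$orac  (last char: 'c')
  sorted[6] = oracleJ$  (last char: '$')
  sorted[7] = racleJ$o  (last char: 'o')
Last column: Jeralc$o
Original string S is at sorted index 6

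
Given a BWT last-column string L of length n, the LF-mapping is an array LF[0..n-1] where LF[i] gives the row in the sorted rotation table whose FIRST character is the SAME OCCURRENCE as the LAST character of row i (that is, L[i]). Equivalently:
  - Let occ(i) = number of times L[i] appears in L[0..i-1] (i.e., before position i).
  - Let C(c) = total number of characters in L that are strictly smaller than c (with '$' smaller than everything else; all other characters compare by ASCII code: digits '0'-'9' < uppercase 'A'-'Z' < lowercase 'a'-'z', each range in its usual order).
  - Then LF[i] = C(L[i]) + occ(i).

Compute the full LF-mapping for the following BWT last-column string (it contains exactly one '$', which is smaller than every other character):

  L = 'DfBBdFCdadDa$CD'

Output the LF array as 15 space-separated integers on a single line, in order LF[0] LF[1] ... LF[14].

Answer: 5 14 1 2 11 8 3 12 9 13 6 10 0 4 7

Derivation:
Char counts: '$':1, 'B':2, 'C':2, 'D':3, 'F':1, 'a':2, 'd':3, 'f':1
C (first-col start): C('$')=0, C('B')=1, C('C')=3, C('D')=5, C('F')=8, C('a')=9, C('d')=11, C('f')=14
L[0]='D': occ=0, LF[0]=C('D')+0=5+0=5
L[1]='f': occ=0, LF[1]=C('f')+0=14+0=14
L[2]='B': occ=0, LF[2]=C('B')+0=1+0=1
L[3]='B': occ=1, LF[3]=C('B')+1=1+1=2
L[4]='d': occ=0, LF[4]=C('d')+0=11+0=11
L[5]='F': occ=0, LF[5]=C('F')+0=8+0=8
L[6]='C': occ=0, LF[6]=C('C')+0=3+0=3
L[7]='d': occ=1, LF[7]=C('d')+1=11+1=12
L[8]='a': occ=0, LF[8]=C('a')+0=9+0=9
L[9]='d': occ=2, LF[9]=C('d')+2=11+2=13
L[10]='D': occ=1, LF[10]=C('D')+1=5+1=6
L[11]='a': occ=1, LF[11]=C('a')+1=9+1=10
L[12]='$': occ=0, LF[12]=C('$')+0=0+0=0
L[13]='C': occ=1, LF[13]=C('C')+1=3+1=4
L[14]='D': occ=2, LF[14]=C('D')+2=5+2=7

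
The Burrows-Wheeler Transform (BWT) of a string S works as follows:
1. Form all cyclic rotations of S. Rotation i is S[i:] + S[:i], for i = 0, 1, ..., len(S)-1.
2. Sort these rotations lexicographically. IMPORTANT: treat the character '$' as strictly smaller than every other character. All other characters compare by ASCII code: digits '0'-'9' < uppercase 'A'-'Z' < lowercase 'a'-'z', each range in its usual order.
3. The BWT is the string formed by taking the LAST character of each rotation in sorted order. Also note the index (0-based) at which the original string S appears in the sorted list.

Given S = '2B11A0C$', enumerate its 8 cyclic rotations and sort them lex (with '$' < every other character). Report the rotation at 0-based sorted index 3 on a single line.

All 8 rotations (rotation i = S[i:]+S[:i]):
  rot[0] = 2B11A0C$
  rot[1] = B11A0C$2
  rot[2] = 11A0C$2B
  rot[3] = 1A0C$2B1
  rot[4] = A0C$2B11
  rot[5] = 0C$2B11A
  rot[6] = C$2B11A0
  rot[7] = $2B11A0C
Sorted (with $ < everything):
  sorted[0] = $2B11A0C
  sorted[1] = 0C$2B11A
  sorted[2] = 11A0C$2B
  sorted[3] = 1A0C$2B1
  sorted[4] = 2B11A0C$
  sorted[5] = A0C$2B11
  sorted[6] = B11A0C$2
  sorted[7] = C$2B11A0
sorted[3] = 1A0C$2B1

Answer: 1A0C$2B1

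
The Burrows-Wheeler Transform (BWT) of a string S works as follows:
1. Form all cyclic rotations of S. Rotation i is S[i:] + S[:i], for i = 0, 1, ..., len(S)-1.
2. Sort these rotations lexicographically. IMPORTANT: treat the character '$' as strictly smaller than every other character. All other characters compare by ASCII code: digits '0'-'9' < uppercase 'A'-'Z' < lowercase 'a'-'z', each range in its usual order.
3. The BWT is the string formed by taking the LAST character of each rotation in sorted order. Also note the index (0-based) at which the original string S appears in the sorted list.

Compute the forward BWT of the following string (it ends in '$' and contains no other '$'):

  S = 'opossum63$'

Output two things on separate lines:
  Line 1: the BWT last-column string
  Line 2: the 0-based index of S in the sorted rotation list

All 10 rotations (rotation i = S[i:]+S[:i]):
  rot[0] = opossum63$
  rot[1] = possum63$o
  rot[2] = ossum63$op
  rot[3] = ssum63$opo
  rot[4] = sum63$opos
  rot[5] = um63$oposs
  rot[6] = m63$opossu
  rot[7] = 63$opossum
  rot[8] = 3$opossum6
  rot[9] = $opossum63
Sorted (with $ < everything):
  sorted[0] = $opossum63  (last char: '3')
  sorted[1] = 3$opossum6  (last char: '6')
  sorted[2] = 63$opossum  (last char: 'm')
  sorted[3] = m63$opossu  (last char: 'u')
  sorted[4] = opossum63$  (last char: '$')
  sorted[5] = ossum63$op  (last char: 'p')
  sorted[6] = possum63$o  (last char: 'o')
  sorted[7] = ssum63$opo  (last char: 'o')
  sorted[8] = sum63$opos  (last char: 's')
  sorted[9] = um63$oposs  (last char: 's')
Last column: 36mu$pooss
Original string S is at sorted index 4

Answer: 36mu$pooss
4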